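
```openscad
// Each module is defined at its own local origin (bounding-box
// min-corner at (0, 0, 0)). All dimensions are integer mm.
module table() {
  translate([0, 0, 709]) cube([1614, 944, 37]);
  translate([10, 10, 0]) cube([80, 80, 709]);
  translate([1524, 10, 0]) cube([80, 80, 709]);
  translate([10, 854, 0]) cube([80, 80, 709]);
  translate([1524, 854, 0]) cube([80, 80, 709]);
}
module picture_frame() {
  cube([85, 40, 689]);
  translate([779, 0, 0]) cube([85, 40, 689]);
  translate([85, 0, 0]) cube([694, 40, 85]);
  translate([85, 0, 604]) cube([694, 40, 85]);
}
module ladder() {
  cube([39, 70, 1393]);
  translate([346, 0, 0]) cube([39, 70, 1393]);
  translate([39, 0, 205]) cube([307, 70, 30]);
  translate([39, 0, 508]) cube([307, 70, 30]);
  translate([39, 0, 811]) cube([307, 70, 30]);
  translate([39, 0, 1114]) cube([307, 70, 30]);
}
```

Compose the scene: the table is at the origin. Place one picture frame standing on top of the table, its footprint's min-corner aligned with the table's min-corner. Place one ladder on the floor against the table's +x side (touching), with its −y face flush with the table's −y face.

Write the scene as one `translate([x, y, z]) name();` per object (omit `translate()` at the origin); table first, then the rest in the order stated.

table();
translate([0, 0, 746]) picture_frame();
translate([1614, 0, 0]) ladder();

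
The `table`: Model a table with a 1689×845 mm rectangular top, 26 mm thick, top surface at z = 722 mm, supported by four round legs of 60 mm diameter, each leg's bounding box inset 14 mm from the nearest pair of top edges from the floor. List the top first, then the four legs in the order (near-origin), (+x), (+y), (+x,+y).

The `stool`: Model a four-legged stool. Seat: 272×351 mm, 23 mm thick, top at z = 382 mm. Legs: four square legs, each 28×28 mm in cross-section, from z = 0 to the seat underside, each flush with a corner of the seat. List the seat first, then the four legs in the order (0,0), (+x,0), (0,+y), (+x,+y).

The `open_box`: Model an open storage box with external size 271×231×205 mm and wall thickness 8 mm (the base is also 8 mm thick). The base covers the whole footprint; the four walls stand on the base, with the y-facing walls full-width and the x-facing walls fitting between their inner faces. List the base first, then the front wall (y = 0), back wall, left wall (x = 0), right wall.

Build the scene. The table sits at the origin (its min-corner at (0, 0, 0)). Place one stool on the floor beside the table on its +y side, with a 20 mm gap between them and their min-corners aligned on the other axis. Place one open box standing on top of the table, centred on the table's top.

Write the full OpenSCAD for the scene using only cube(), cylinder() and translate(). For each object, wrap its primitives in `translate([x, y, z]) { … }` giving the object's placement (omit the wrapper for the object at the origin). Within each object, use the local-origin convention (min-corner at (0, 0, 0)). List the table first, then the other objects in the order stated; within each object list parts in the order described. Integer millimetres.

translate([0, 0, 696]) cube([1689, 845, 26]);
translate([44, 44, 0]) cylinder(h = 696, r = 30);
translate([1645, 44, 0]) cylinder(h = 696, r = 30);
translate([44, 801, 0]) cylinder(h = 696, r = 30);
translate([1645, 801, 0]) cylinder(h = 696, r = 30);
translate([0, 865, 0]) {
  translate([0, 0, 359]) cube([272, 351, 23]);
  cube([28, 28, 359]);
  translate([244, 0, 0]) cube([28, 28, 359]);
  translate([0, 323, 0]) cube([28, 28, 359]);
  translate([244, 323, 0]) cube([28, 28, 359]);
}
translate([709, 307, 722]) {
  cube([271, 231, 8]);
  translate([0, 0, 8]) cube([271, 8, 197]);
  translate([0, 223, 8]) cube([271, 8, 197]);
  translate([0, 8, 8]) cube([8, 215, 197]);
  translate([263, 8, 8]) cube([8, 215, 197]);
}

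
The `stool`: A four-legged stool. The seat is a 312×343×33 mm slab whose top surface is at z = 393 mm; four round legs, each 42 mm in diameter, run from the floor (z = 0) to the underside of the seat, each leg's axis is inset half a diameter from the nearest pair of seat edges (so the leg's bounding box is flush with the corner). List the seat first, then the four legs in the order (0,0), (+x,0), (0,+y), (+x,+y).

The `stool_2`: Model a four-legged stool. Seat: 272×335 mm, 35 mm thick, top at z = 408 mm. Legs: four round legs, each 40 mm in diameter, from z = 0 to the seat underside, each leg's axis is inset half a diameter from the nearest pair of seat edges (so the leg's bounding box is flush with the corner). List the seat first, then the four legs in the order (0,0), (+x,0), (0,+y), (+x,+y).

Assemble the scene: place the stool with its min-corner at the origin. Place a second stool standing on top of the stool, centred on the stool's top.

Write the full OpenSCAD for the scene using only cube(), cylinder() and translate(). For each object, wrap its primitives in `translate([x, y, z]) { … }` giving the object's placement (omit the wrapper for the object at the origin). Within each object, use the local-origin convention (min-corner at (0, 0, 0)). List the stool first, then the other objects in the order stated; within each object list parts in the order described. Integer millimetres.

translate([0, 0, 360]) cube([312, 343, 33]);
translate([21, 21, 0]) cylinder(h = 360, r = 21);
translate([291, 21, 0]) cylinder(h = 360, r = 21);
translate([21, 322, 0]) cylinder(h = 360, r = 21);
translate([291, 322, 0]) cylinder(h = 360, r = 21);
translate([20, 4, 393]) {
  translate([0, 0, 373]) cube([272, 335, 35]);
  translate([20, 20, 0]) cylinder(h = 373, r = 20);
  translate([252, 20, 0]) cylinder(h = 373, r = 20);
  translate([20, 315, 0]) cylinder(h = 373, r = 20);
  translate([252, 315, 0]) cylinder(h = 373, r = 20);
}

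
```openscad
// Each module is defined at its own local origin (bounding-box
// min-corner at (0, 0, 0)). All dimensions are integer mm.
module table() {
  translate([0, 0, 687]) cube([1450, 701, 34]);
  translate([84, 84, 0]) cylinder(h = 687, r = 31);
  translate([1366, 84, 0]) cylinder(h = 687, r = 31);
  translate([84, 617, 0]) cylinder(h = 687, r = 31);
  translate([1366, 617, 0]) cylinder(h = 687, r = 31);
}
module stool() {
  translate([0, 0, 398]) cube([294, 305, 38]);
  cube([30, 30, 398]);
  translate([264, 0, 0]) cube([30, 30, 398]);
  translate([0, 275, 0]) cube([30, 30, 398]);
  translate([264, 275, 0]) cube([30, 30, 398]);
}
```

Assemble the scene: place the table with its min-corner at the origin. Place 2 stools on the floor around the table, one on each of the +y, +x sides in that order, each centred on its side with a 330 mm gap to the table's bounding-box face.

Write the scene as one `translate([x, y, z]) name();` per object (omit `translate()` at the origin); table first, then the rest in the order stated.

table();
translate([578, 1031, 0]) stool();
translate([1780, 198, 0]) stool();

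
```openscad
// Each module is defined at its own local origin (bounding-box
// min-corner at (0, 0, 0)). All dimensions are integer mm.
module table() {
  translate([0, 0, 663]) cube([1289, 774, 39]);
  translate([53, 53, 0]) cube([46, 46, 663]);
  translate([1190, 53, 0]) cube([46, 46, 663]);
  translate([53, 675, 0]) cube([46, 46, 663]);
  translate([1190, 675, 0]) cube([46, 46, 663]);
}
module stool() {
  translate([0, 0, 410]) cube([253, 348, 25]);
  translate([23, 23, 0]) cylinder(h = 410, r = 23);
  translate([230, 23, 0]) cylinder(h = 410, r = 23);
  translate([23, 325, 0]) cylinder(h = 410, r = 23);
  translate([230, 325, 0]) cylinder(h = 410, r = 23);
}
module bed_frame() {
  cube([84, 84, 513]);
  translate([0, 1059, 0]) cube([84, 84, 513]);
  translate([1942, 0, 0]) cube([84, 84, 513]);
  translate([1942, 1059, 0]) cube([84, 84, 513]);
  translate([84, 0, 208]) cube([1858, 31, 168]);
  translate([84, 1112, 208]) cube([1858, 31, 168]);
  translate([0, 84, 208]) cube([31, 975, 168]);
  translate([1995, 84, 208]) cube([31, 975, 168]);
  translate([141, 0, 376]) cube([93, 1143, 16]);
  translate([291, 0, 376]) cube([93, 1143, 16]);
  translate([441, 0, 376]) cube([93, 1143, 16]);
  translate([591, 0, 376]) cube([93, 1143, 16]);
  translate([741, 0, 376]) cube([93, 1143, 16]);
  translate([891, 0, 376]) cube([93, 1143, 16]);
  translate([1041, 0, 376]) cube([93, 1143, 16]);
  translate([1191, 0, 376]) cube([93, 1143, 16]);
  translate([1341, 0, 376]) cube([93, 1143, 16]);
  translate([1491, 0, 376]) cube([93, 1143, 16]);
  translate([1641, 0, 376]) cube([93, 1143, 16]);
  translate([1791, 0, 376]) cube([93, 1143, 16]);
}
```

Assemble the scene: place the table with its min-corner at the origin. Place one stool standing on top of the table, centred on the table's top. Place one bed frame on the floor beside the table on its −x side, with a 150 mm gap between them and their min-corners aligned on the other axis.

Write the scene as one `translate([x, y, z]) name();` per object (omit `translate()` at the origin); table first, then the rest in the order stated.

table();
translate([518, 213, 702]) stool();
translate([-2176, 0, 0]) bed_frame();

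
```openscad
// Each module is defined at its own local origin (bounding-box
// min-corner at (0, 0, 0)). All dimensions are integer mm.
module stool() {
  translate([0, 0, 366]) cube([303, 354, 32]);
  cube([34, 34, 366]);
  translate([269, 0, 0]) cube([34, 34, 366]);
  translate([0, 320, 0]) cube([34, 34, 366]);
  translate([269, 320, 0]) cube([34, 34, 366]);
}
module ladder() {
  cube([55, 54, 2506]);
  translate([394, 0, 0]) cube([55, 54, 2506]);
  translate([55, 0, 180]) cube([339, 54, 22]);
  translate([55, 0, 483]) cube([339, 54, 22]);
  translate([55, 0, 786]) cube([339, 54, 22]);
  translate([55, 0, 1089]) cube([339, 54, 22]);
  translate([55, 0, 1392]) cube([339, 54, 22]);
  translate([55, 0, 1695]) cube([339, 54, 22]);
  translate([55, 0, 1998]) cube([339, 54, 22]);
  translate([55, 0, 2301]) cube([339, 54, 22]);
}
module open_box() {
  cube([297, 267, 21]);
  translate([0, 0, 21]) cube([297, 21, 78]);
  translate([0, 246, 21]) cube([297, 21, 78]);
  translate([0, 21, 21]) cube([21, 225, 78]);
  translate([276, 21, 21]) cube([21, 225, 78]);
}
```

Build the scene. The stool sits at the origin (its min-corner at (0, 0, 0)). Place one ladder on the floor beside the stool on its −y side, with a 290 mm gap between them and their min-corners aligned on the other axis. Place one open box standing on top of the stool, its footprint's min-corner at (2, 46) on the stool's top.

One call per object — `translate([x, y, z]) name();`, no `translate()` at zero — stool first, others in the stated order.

stool();
translate([0, -344, 0]) ladder();
translate([2, 46, 398]) open_box();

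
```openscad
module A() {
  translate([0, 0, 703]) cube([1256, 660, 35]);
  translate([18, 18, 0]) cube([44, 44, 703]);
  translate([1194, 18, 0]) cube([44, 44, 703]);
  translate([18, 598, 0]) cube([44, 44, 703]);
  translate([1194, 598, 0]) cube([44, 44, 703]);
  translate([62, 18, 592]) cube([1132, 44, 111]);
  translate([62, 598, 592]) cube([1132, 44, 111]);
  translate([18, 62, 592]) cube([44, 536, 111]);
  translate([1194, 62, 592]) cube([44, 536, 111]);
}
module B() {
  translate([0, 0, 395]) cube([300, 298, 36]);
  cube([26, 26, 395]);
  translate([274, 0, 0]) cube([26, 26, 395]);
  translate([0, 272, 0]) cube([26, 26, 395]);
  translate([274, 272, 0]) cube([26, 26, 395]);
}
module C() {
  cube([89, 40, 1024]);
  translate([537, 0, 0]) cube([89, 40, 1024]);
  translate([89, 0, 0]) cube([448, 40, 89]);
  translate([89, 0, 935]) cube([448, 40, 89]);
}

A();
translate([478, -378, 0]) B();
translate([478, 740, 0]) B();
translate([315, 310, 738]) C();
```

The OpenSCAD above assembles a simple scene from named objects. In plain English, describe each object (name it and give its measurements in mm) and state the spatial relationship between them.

A is a rectangular dining table. The top is 1256×660×35 mm with its upper surface at z = 738 mm. It stands on four 44×44 mm square legs, each inset 18 mm from the nearest pair of top edges, running from the floor to the underside of the top. Four apron rails, 44 mm thick and 111 mm tall, run between adjacent legs with their top edges flush with the underside of the top and their outer faces flush with the legs' outer faces.

B is a simple wooden stool: a rectangular seat 300 mm (x) by 298 mm (y), 36 mm thick, top face at z = 431 mm, on four square legs, each 26×26 mm in cross-section. The legs rest on z = 0, each flush with a corner of the seat.

C is a rectangular picture frame lying in the x–z plane (depth along y). The opening is 448 mm wide (x) by 846 mm tall (z), surrounded by a border 89 mm wide on all four sides. The frame is 40 mm deep and is made of two full-height vertical stiles with two horizontal rails fitted between them.

Two stools sit around the table at the −y, +y sides. The picture frame is on top of the table, centred.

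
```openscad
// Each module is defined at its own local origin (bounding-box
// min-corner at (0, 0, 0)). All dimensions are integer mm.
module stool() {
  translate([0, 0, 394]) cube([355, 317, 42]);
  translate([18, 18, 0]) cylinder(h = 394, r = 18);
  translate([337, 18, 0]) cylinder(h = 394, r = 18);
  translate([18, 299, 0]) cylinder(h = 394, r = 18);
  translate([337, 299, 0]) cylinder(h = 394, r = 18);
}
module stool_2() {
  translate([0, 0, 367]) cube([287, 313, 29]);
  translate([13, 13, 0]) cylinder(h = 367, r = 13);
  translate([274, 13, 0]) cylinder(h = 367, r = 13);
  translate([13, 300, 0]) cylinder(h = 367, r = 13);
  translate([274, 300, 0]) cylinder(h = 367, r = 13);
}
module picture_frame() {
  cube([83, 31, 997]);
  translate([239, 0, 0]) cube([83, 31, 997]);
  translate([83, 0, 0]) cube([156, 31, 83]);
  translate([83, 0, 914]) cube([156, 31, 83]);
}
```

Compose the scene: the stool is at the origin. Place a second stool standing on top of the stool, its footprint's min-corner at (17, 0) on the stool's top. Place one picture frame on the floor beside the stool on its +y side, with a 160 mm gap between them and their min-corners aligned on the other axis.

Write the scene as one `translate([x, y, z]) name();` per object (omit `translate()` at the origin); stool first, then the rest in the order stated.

stool();
translate([17, 0, 436]) stool_2();
translate([0, 477, 0]) picture_frame();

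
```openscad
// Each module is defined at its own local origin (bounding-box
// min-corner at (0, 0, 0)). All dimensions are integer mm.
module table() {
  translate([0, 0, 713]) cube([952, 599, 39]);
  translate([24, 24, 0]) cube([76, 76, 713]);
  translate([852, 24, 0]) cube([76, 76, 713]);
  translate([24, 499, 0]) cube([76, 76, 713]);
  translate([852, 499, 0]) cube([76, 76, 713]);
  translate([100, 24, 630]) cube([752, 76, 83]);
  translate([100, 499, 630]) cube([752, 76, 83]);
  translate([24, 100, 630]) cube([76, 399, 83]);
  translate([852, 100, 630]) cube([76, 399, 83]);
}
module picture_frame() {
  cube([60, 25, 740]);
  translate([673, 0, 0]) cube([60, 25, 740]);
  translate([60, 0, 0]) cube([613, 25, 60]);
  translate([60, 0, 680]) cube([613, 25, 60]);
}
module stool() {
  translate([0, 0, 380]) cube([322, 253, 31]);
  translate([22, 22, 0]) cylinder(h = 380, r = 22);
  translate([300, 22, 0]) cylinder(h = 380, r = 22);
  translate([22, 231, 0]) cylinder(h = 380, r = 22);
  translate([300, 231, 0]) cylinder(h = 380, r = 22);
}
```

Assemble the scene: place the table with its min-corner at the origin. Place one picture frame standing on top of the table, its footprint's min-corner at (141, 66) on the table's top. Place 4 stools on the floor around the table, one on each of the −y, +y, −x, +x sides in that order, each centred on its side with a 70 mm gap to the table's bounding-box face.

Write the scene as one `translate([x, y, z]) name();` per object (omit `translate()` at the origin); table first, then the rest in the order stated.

table();
translate([141, 66, 752]) picture_frame();
translate([315, -323, 0]) stool();
translate([315, 669, 0]) stool();
translate([-392, 173, 0]) stool();
translate([1022, 173, 0]) stool();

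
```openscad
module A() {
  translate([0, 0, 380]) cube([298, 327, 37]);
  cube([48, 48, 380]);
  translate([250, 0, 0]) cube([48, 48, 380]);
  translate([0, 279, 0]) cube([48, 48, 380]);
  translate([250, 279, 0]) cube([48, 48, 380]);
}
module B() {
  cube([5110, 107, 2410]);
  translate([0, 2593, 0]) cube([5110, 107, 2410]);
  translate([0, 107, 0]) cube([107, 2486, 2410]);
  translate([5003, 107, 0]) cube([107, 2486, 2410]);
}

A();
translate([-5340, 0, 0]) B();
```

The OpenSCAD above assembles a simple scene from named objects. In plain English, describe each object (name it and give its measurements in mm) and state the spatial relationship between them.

A is a four-legged stool. The seat is 298×327 mm, 37 mm thick, top at z = 417 mm. It stands on four square legs, each 48×48 mm in cross-section, from z = 0 to the seat underside, each flush with a corner of the seat.

B is the wall frame of a small rectangular building: four walls, each 2410 mm tall and 107 mm thick, enclosing a footprint 5110 mm (x) by 2700 mm (y) outside-to-outside, with no floor or roof. The front and back walls (the −y and +y sides) span the full width; the two side walls fit between them.

The house frame is on the floor beside the stool on its −x side.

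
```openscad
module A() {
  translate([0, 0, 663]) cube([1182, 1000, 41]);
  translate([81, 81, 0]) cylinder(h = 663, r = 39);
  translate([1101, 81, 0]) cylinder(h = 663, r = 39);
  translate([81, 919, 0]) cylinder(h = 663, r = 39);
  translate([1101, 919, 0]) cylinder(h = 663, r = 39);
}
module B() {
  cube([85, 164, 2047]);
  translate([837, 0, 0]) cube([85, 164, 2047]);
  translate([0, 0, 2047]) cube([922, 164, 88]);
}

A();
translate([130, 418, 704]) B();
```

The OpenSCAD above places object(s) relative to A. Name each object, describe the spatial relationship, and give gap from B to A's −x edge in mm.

A is a table. B is a door frame. The door frame is on top of the table, centred. The gap from the door frame to the table's −x edge is 130 mm.

The door frame's min-x is at 130; the table's min-x is 0; gap = 130 mm.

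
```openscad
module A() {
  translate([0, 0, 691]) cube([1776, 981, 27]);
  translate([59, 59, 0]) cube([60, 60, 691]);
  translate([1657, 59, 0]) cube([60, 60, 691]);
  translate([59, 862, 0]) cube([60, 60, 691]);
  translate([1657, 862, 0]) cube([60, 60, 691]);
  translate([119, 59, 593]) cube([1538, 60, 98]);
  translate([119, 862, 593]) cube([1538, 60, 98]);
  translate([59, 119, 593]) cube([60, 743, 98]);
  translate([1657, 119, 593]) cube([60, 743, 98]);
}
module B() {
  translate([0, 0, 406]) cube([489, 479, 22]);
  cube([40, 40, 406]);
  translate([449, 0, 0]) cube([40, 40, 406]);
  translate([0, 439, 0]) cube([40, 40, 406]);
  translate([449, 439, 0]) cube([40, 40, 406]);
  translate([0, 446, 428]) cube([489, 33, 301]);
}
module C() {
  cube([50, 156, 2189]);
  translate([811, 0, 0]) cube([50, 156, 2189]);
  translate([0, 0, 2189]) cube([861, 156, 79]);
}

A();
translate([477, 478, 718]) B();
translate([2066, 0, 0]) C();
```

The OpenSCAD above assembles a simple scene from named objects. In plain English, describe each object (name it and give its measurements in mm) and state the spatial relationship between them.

A is a table: top 1776 mm (x) × 981 mm (y), 27 mm thick, upper face at z = 718 mm, on four 60×60 mm square legs, each inset 59 mm from the nearest pair of top edges, running from z = 0 to the bottom of the top. Four apron rails, 60 mm thick and 98 mm tall, run between adjacent legs with their top edges flush with the underside of the top and their outer faces flush with the legs' outer faces.

B is a chair: 489×479 mm seat, 22 mm thick, top at z = 428 mm, on four 40 mm square corner legs flush with the seat edges. A 33 mm thick backrest slab spans the full seat width, extending 301 mm above the seat top, its back face flush with the seat's +y edge.

C is a rectangular door frame: two vertical jambs of 50×156 mm section, 2189 mm tall, with a clear opening 761 mm wide between their inner faces. A header 79 mm tall and 156 mm deep lies on top of the jambs and spans the full outside width.

The chair is on top of the table. The door frame is on the floor beside the table on its +x side.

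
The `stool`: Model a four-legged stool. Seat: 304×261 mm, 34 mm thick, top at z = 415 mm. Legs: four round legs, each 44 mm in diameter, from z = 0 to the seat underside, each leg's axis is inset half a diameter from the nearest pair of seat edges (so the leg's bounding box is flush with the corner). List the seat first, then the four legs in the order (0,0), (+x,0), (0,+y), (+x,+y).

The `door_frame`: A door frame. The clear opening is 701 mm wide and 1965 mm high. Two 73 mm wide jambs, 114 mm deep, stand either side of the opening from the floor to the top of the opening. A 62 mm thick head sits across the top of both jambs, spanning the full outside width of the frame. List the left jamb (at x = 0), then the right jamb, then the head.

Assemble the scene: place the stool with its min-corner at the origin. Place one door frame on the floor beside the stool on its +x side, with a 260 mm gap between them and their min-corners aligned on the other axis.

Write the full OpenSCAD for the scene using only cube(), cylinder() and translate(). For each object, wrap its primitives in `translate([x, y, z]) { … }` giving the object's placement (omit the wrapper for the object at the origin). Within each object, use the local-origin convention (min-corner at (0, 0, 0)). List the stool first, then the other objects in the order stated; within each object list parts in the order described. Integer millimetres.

translate([0, 0, 381]) cube([304, 261, 34]);
translate([22, 22, 0]) cylinder(h = 381, r = 22);
translate([282, 22, 0]) cylinder(h = 381, r = 22);
translate([22, 239, 0]) cylinder(h = 381, r = 22);
translate([282, 239, 0]) cylinder(h = 381, r = 22);
translate([564, 0, 0]) {
  cube([73, 114, 1965]);
  translate([774, 0, 0]) cube([73, 114, 1965]);
  translate([0, 0, 1965]) cube([847, 114, 62]);
}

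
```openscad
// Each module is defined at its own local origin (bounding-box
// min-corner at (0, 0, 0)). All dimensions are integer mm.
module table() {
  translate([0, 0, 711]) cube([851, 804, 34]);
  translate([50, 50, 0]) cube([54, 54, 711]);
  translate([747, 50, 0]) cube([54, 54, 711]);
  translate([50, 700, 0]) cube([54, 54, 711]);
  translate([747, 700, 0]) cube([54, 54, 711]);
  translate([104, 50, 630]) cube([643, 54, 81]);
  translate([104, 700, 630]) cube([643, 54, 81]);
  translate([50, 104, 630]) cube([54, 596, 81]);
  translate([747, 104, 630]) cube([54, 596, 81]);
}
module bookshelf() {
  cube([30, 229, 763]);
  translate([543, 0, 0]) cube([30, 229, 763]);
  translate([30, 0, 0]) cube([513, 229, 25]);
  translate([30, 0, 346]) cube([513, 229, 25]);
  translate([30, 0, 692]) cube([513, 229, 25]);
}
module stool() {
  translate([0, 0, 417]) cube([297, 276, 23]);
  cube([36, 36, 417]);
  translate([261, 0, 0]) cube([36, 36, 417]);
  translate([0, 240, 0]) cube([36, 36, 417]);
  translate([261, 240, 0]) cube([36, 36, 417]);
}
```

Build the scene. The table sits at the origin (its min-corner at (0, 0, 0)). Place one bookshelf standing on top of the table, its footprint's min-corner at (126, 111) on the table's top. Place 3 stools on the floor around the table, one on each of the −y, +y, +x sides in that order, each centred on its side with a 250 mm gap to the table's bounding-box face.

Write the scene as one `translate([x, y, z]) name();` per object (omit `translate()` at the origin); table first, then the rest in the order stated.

table();
translate([126, 111, 745]) bookshelf();
translate([277, -526, 0]) stool();
translate([277, 1054, 0]) stool();
translate([1101, 264, 0]) stool();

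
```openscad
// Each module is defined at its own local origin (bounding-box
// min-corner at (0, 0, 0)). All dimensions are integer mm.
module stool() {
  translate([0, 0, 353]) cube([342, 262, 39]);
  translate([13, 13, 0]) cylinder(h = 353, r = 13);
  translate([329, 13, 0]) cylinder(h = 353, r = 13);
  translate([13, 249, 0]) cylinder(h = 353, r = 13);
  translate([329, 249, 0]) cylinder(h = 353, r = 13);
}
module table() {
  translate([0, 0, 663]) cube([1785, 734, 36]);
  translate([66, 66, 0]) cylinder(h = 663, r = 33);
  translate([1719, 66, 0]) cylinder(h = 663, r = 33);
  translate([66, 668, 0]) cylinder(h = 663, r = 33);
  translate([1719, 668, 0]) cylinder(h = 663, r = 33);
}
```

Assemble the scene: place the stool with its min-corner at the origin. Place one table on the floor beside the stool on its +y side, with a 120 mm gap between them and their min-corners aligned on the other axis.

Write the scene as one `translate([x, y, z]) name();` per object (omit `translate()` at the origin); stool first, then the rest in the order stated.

stool();
translate([0, 382, 0]) table();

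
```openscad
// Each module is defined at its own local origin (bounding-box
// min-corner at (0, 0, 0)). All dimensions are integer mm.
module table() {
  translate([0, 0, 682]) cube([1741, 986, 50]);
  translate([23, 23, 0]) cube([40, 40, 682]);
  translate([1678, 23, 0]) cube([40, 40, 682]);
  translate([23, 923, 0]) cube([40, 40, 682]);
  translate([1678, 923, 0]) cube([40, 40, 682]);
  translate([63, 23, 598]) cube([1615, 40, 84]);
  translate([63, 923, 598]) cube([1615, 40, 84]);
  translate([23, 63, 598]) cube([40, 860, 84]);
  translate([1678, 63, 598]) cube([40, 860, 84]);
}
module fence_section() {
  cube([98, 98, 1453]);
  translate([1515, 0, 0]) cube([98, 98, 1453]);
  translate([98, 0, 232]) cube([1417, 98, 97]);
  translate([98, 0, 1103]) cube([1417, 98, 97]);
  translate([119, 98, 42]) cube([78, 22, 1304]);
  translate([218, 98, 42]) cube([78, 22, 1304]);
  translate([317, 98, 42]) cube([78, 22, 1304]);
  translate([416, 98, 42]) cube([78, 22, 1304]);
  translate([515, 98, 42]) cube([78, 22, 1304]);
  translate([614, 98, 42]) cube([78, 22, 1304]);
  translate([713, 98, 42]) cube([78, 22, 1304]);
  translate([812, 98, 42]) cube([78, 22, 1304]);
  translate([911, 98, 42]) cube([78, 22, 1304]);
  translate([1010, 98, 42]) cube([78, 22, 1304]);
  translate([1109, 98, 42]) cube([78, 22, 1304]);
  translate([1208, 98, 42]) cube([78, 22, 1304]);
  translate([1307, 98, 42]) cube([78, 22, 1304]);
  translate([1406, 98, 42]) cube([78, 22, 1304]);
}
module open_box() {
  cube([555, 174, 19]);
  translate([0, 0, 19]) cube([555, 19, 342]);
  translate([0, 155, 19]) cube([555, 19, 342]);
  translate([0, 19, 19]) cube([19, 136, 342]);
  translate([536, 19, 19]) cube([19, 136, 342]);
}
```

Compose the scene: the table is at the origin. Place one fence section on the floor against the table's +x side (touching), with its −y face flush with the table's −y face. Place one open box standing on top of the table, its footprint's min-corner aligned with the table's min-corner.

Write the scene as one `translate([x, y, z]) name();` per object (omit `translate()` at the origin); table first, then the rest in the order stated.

table();
translate([1741, 0, 0]) fence_section();
translate([0, 0, 732]) open_box();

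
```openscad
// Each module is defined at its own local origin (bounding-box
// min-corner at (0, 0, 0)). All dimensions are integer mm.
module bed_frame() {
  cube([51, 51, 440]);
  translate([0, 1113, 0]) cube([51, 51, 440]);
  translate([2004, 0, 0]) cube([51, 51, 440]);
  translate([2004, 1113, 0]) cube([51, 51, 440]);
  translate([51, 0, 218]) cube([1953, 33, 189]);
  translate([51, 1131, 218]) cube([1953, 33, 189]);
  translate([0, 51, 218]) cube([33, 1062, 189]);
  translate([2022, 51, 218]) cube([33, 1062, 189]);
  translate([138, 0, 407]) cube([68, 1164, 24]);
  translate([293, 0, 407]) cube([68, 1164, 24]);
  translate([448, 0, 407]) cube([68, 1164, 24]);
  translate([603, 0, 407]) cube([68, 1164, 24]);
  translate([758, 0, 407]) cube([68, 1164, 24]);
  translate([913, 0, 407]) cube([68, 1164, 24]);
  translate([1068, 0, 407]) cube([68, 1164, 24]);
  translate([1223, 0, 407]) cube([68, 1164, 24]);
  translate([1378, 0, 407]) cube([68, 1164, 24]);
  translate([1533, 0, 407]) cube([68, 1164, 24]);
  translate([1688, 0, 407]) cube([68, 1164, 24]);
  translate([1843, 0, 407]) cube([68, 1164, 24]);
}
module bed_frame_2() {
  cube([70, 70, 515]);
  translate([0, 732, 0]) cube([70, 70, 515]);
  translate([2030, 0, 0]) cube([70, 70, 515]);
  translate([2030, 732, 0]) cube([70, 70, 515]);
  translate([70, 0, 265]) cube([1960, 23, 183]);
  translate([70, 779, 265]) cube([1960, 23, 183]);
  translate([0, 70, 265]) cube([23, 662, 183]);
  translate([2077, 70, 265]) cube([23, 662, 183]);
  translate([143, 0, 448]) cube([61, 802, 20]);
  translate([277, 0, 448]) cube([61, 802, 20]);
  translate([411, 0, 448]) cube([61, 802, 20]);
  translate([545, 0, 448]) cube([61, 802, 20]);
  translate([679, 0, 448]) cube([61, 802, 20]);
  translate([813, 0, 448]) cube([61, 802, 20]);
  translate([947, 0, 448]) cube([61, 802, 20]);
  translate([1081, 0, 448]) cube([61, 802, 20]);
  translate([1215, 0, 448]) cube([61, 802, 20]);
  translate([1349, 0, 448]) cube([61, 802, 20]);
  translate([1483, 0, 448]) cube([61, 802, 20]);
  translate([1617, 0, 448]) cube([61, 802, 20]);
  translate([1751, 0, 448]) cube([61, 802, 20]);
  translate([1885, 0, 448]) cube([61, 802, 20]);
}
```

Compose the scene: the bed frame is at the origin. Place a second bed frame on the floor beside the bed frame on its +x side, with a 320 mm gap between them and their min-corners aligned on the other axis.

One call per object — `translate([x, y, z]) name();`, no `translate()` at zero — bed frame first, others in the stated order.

bed_frame();
translate([2375, 0, 0]) bed_frame_2();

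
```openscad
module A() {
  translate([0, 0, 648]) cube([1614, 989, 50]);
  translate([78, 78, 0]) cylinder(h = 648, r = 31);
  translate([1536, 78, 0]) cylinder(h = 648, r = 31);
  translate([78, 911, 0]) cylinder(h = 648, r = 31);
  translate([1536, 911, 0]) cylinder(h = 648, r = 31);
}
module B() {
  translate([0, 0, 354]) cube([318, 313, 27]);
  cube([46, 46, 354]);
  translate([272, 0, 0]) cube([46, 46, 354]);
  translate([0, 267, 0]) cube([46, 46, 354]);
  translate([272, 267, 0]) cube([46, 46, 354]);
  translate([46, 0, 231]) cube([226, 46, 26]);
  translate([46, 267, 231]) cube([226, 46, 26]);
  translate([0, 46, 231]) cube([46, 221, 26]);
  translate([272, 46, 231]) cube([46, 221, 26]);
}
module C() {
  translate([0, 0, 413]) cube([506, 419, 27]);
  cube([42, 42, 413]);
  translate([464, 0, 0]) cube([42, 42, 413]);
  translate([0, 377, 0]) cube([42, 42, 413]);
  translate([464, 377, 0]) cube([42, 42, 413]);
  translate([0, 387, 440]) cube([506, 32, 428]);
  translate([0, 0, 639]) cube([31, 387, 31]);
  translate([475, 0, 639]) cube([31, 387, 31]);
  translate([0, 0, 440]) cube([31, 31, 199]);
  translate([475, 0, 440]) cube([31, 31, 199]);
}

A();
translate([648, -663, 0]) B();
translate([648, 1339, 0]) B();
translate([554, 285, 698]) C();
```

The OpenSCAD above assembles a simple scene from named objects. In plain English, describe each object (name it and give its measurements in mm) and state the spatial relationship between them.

A is a rectangular dining table. The top is 1614×989×50 mm with its upper surface at z = 698 mm. It stands on four round legs of 62 mm diameter, each leg's bounding box inset 47 mm from the nearest pair of top edges, running from the floor to the underside of the top.

B is a simple wooden stool: a rectangular seat 318 mm (x) by 313 mm (y), 27 mm thick, top face at z = 381 mm, on four square legs, each 46×46 mm in cross-section. The legs rest on z = 0, each flush with a corner of the seat. Four stretchers, 46 mm wide and 26 mm tall, connect adjacent legs with their undersides at z = 231 mm, each running between the inner faces of the legs it joins and aligned with the legs' outer faces on the other axis.

C is a chair: 506×419 mm seat, 27 mm thick, top at z = 440 mm, on four 42 mm square corner legs flush with the seat edges. A 32 mm thick backrest slab spans the full seat width, extending 428 mm above the seat top, its back face flush with the seat's +y edge. Two armrests of 31×31 mm section run along each side from the seat's front edge to the front of the backrest, top faces 230 mm above the seat top and outer faces flush with the seat's x-edges; a 31×31 mm post under the front of each armrest stands on the seat at the front corner.

Two stools sit around the table at the −y, +y sides. The chair is on top of the table, centred.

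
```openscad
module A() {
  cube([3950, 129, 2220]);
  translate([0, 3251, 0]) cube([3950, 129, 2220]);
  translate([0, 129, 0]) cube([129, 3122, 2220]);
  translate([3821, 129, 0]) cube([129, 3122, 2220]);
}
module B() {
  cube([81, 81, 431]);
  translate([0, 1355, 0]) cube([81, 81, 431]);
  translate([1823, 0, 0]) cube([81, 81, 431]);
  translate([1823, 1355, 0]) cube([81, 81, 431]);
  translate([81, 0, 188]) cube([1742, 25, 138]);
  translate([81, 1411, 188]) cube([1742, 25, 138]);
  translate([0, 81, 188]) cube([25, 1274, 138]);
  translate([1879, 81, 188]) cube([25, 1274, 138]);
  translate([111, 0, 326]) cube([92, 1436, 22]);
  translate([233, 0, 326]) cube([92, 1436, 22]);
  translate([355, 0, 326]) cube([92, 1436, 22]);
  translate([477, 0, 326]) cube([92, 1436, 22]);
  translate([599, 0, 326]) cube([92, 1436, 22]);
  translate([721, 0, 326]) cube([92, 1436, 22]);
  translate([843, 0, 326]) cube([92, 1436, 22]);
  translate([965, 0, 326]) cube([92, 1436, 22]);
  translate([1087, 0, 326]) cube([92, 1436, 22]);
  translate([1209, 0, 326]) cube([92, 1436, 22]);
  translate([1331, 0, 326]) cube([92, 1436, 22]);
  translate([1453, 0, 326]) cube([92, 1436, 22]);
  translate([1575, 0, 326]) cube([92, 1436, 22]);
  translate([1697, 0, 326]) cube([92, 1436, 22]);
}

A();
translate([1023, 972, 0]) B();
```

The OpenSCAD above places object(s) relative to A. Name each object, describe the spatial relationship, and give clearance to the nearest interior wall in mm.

Clearances: x = 894, y = 843; minimum 843 mm.

A is a house frame. B is a bed frame. The bed frame sits inside the house frame, centred. The clearance to the nearest interior wall is 843 mm.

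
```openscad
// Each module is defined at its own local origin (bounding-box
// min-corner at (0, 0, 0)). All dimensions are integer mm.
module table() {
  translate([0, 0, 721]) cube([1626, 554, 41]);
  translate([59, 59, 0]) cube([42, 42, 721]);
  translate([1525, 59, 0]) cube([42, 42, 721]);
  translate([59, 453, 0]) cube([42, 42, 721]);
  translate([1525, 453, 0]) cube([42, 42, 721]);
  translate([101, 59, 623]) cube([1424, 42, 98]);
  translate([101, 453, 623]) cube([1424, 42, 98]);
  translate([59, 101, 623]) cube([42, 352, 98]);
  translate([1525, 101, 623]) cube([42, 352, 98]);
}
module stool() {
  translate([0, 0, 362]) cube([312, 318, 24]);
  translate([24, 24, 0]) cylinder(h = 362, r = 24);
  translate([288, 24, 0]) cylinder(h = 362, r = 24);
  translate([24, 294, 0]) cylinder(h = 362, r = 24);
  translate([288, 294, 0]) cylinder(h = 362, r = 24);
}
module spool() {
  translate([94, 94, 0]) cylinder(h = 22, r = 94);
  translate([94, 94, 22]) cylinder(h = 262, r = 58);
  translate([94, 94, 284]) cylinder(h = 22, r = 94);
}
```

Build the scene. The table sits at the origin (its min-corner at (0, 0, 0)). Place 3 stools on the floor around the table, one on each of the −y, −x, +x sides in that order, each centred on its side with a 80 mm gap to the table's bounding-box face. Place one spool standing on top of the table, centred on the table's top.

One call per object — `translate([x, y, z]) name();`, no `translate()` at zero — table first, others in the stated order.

table();
translate([657, -398, 0]) stool();
translate([-392, 118, 0]) stool();
translate([1706, 118, 0]) stool();
translate([719, 183, 762]) spool();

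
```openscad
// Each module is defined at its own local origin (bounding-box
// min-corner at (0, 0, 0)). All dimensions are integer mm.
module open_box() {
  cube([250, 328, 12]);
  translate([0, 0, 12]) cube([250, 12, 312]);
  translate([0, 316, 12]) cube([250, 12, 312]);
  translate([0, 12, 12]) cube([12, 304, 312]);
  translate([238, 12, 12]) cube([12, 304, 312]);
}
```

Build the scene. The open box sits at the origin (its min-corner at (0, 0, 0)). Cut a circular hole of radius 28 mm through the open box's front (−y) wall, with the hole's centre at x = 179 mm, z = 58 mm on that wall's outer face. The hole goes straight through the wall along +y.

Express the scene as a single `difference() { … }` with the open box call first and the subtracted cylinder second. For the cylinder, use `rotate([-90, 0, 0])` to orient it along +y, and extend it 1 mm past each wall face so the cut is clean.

difference() {
  open_box();
  translate([179, -1, 58]) rotate([-90, 0, 0]) cylinder(h = 14, r = 28);
}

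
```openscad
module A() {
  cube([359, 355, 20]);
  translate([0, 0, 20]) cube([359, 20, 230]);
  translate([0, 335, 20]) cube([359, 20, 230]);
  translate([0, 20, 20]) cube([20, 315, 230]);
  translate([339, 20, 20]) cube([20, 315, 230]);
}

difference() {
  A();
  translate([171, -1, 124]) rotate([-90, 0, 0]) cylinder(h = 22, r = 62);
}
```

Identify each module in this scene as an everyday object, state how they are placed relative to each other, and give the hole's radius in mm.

A is an open box. The open box has a circular hole through its front wall. The hole's radius is 62 mm.

The subtracted cylinder has r = 62 mm.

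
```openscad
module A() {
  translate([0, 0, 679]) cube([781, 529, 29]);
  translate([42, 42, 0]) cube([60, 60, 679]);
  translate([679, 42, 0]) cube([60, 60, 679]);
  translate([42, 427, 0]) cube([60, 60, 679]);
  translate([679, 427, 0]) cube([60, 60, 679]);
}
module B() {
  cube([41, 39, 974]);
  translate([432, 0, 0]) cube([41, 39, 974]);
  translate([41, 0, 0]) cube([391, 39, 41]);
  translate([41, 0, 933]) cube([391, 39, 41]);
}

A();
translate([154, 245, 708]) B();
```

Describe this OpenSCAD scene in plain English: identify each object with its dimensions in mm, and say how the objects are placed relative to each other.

A is a rectangular dining table. The top is 781×529×29 mm with its upper surface at z = 708 mm. It stands on four 60×60 mm square legs, each inset 42 mm from the nearest pair of top edges, running from the floor to the underside of the top.

B is a picture frame with a 391×892 mm rectangular opening (x by z) and a uniform 41 mm border on every side. Frame depth is 39 mm along y. It is built from two vertical stiles running the full outside height and two horizontal rails spanning the gap between the stiles.

The picture frame is on top of the table, centred.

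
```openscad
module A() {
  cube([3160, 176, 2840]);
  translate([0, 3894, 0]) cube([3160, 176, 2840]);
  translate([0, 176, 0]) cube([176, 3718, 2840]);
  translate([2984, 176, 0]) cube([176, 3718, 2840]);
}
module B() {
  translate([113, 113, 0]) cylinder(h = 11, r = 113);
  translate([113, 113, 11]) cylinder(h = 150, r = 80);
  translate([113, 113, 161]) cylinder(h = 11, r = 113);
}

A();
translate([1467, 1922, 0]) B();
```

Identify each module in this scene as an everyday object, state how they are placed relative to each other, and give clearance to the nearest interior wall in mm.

A is a house frame. B is a spool. The spool sits inside the house frame, centred. The clearance to the nearest interior wall is 1291 mm.

Clearances: x = 1291, y = 1746; minimum 1291 mm.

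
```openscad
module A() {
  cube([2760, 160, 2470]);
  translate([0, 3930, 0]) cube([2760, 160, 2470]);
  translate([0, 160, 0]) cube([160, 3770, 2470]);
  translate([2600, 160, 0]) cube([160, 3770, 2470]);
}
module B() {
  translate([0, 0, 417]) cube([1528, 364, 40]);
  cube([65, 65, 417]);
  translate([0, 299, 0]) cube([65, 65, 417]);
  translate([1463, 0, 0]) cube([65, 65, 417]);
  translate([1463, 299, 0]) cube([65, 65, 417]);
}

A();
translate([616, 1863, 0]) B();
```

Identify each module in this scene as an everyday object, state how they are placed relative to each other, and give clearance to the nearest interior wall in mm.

A is a house frame. B is a bench. The bench sits inside the house frame, centred. The clearance to the nearest interior wall is 456 mm.

Clearances: x = 456, y = 1703; minimum 456 mm.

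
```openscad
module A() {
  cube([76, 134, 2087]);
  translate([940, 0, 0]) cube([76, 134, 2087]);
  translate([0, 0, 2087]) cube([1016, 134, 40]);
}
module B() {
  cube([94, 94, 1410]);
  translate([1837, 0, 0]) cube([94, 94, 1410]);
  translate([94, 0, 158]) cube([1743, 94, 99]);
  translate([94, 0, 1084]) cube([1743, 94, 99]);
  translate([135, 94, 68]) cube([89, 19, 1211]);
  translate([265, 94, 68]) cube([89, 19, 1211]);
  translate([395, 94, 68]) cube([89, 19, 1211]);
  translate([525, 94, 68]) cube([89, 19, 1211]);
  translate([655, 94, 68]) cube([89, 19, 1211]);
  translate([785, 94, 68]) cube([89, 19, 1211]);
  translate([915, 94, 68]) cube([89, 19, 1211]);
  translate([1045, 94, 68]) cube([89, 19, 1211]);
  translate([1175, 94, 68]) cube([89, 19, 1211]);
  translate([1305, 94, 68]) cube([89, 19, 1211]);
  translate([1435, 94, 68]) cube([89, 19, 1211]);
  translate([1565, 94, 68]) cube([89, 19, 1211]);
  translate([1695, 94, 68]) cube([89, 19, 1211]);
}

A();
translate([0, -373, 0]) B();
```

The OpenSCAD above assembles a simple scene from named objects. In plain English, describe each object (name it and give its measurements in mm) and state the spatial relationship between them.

A is a door frame. The clear opening is 864 mm wide and 2087 mm high. Two 76 mm wide jambs, 134 mm deep, stand either side of the opening from the floor to the top of the opening. A 40 mm thick head sits across the top of both jambs, spanning the full outside width of the frame.

B is a fence section. Two 94×94 mm posts, 1410 mm tall, stand on the floor with a clear span of 1743 mm between their inner faces. Two horizontal rails of 94×99 mm section span the gap between the posts with their undersides at z = 158 mm and z = 1084 mm, flush with the posts' −y face. 13 pickets, each 89 mm wide, 19 mm thick and 1211 mm tall, are fixed to the +y face of the rails with their bottoms at z = 68 mm, evenly spaced across the span with equal gaps (rounded down to the nearest mm) at the −x end and between each pair — any rounding remainder accumulates at the +x end.

The fence section is on the floor beside the door frame on its −y side.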